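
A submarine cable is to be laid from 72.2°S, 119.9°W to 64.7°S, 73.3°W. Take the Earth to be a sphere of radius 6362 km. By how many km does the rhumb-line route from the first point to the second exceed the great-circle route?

Great circle: cos σ = sin φ₁ sin φ₂ + cos φ₁ cos φ₂ cos Δλ,  σ = 0.3157 rad → d_gc = 2008.8 km
Rhumb line: Δψ = +0.3600, q = Δφ/Δψ = 0.3637, d_rh = R√(Δφ²+q²Δλ²) = 2057.7 km
Excess = 2057.7 − 2008.8 = 48.9 ≈ 49 km

49 km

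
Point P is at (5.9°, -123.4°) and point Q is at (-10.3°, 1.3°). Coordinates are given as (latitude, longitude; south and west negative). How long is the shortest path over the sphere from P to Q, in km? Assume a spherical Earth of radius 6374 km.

cos σ = sin φ₁ sin φ₂ + cos φ₁ cos φ₂ cos Δλ
      = sin(5.90°)sin(-10.30°) + cos(5.90°)cos(-10.30°)cos(124.70°) = -0.5755
σ = 125.136° → d = Rσ = 6374·2.18403 = 13921 km

13921 km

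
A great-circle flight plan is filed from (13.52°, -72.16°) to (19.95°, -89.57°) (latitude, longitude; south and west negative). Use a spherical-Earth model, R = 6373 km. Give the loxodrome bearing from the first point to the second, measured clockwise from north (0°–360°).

291.1°

Meridional parts: M(φ₁)=+0.2382, M(φ₂)=+0.3554 → ΔM = +0.1173;  Δλ = -0.3039 rad
tan C = Δλ / ΔM = -2.5913 → C = 291.10°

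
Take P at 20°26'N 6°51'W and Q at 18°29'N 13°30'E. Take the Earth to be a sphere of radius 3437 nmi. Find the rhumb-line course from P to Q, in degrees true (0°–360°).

95.8°

Meridional parts: M(φ₁)=+0.3644, M(φ₂)=+0.3283 → ΔM = -0.0361;  Δλ = +0.3552 rad
tan C = Δλ / ΔM = -9.8392 → C = 95.80°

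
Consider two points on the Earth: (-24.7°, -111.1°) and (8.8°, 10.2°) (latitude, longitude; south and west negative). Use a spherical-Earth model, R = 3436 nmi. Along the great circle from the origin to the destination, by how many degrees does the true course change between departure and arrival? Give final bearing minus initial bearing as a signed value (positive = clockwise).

-28.8°

At departure: θ₁ = atan2(sin Δλ cos φ₂, cos φ₁ sin φ₂ − sin φ₁ cos φ₂ cos Δλ) = 95.11°
At arrival: θ₂ = atan2(sin Δλ cos φ₁, −cos φ₂ sin φ₁ + sin φ₂ cos φ₁ cos Δλ) = 66.30°
Δθ = θ₂ − θ₁ = -28.8°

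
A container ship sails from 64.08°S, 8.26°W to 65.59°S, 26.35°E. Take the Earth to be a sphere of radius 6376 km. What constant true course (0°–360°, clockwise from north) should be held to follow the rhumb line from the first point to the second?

95.9°

Meridional parts: M(φ₁)=-1.4691, M(φ₂)=-1.5311 → ΔM = -0.0620;  Δλ = +0.6041 rad
tan C = Δλ / ΔM = -9.7436 → C = 95.86°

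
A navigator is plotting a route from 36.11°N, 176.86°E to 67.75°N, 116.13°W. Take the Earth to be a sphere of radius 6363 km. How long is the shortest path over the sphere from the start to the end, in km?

cos σ = sin φ₁ sin φ₂ + cos φ₁ cos φ₂ cos Δλ
      = sin(36.11°)sin(67.75°) + cos(36.11°)cos(67.75°)cos(67.01°) = 0.6649
σ = 48.323° → d = Rσ = 6363·0.84339 = 5367 km

5367 km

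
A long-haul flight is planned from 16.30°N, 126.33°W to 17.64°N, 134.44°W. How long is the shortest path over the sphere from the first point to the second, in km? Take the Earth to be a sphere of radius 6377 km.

Haversine: a = sin²(Δφ/2)+cos φ₁ cos φ₂ sin²(Δλ/2) = 0.00471;  σ = 2·atan2(√a,√(1−a))
σ = 7.871° → d = Rσ = 6377·0.13737 = 876 km

876 km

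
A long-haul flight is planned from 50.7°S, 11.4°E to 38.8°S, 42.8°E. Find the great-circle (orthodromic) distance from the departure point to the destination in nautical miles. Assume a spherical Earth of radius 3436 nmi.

1500 nmi

cos σ = sin φ₁ sin φ₂ + cos φ₁ cos φ₂ cos Δλ
      = sin(-50.70°)sin(-38.80°) + cos(-50.70°)cos(-38.80°)cos(31.40°) = 0.9062
σ = 25.012° → d = Rσ = 3436·0.43654 = 1500 nmi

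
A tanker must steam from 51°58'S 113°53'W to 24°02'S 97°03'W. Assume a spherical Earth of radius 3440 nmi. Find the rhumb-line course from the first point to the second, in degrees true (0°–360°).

Meridional parts: M(φ₁)=-1.0652, M(φ₂)=-0.4323 → ΔM = +0.6329;  Δλ = +0.2938 rad
tan C = Δλ / ΔM = +0.4642 → C = 24.90°

24.9°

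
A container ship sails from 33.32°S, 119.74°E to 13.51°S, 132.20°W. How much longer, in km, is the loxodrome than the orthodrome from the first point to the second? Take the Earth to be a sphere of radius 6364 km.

Great circle: cos σ = sin φ₁ sin φ₂ + cos φ₁ cos φ₂ cos Δλ,  σ = 1.6947 rad → d_gc = 10784.87 km
Rhumb line: Δψ = +0.3794, q = Δφ/Δψ = 0.9113, d_rh = R√(Δφ²+q²Δλ²) = 11157.40 km
Excess = 11157.40 − 10784.87 = 372.53 ≈ 373 km

373 km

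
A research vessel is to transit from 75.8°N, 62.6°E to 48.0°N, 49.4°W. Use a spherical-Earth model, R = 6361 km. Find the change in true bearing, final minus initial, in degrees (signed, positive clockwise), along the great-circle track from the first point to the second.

Initial bearing θ₁ = atan2(sin Δλ cos φ₂, cos φ₁ sin φ₂ − sin φ₁ cos φ₂ cos Δλ) = 304.43°
Final bearing θ₂ = (initial bearing from the destination back to the start) + 180° = 197.60°
Δθ = θ₂ − θ₁ = -106.8°

-106.8°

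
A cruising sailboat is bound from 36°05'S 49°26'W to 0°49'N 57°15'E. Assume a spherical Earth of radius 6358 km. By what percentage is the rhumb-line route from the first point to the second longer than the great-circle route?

Great circle: σ = 1.8136 rad → d_gc = Rσ = 11530.6 km
Rhumb: Δφ = +0.6440, Δλ = +1.8620, Δψ = +0.6903, q = Δφ/Δψ = 0.9329 → d_rh = R√(Δφ²+q²Δλ²) = 11779.0 km
Excess = (11779.0 − 11530.6) / 11530.6 = 248.4 / 11530.6 = 2.154% ≈ 2.2%

2.2%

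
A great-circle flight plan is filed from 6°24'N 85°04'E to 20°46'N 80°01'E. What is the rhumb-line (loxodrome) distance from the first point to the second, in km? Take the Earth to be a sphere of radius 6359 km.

Rhumb course C = atan2(Δλ, Δψ) with Δψ = ln[tan(π/4+φ₂/2)/tan(π/4+φ₁/2)] = +0.2587, Δλ = -0.0881 → C = 341.19°
d = R·|Δφ| / |cos C| = 6359·0.25075 / 0.94658 = 1684 km

1684 km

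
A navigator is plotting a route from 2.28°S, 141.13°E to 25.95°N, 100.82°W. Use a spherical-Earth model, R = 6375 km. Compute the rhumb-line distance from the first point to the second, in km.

Δψ = ln[tan(π/4+φ₂/2)/tan(π/4+φ₁/2)] = +0.5090;  Δφ = +0.4927 rad,  Δλ = +2.0604 rad
q = Δφ/Δψ = 0.9679
d = R·√(Δφ² + q²Δλ²) = 6375·2.05419 = 13095 km

13095 km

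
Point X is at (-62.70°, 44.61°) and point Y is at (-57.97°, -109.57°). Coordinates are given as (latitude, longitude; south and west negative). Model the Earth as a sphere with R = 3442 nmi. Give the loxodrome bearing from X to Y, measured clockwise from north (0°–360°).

273.6°

Δψ = ln[tan(π/4+φ₂/2)/tan(π/4+φ₁/2)] = +0.1671
Δλ = -2.6909 rad (taken the short way round)
course = atan2(Δλ, Δψ) = 273.55°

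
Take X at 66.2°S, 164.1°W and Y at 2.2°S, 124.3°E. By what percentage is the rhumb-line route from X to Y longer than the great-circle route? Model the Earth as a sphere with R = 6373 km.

2.8%

Great circle: σ = 1.4077 rad → d_gc = Rσ = 8971.1 km
Rhumb: Δφ = +1.1170, Δλ = -1.2497, Δψ = +1.5188, q = Δφ/Δψ = 0.7355 → d_rh = R√(Δφ²+q²Δλ²) = 9218.7 km
Excess = (9218.7 − 8971.1) / 8971.1 = 247.6 / 8971.1 = 2.76% ≈ 2.8%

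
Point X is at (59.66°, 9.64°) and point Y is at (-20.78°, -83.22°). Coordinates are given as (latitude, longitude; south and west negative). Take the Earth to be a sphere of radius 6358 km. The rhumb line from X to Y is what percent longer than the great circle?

2.4%

Great circle: σ = 1.9068 rad → d_gc = Rσ = 12123.7 km
Rhumb: Δφ = -1.4039, Δλ = -1.6207, Δψ = -1.6761, q = Δφ/Δψ = 0.8376 → d_rh = R√(Δφ²+q²Δλ²) = 12417.0 km
Excess = (12417.0 − 12123.7) / 12123.7 = 293.3 / 12123.7 = 2.42% ≈ 2.4%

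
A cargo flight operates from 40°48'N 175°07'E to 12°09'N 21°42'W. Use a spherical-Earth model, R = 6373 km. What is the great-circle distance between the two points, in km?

13883 km

cos σ = sin φ₁ sin φ₂ + cos φ₁ cos φ₂ cos Δλ
      = sin(40.80°)sin(12.15°) + cos(40.80°)cos(12.15°)cos(163.18°) = -0.5709
σ = 124.811° → d = Rσ = 6373·2.17835 = 13883 km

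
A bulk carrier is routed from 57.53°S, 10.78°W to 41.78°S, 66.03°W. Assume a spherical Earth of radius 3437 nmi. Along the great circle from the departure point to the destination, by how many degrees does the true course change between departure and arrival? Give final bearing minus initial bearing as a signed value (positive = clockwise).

+43.9°

Initial bearing θ₁ = atan2(sin Δλ cos φ₂, cos φ₁ sin φ₂ − sin φ₁ cos φ₂ cos Δλ) = 270.09°
Final bearing θ₂ = (initial bearing from the destination back to the start) + 180° = 313.95°
Δθ = θ₂ − θ₁ = +43.9°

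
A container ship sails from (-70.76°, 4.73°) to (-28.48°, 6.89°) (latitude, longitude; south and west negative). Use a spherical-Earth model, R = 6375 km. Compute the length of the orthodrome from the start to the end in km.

4706 km

cos σ = sin φ₁ sin φ₂ + cos φ₁ cos φ₂ cos Δλ
      = sin(-70.76°)sin(-28.48°) + cos(-70.76°)cos(-28.48°)cos(2.16°) = 0.7397
σ = 42.298° → d = Rσ = 6375·0.73823 = 4706 km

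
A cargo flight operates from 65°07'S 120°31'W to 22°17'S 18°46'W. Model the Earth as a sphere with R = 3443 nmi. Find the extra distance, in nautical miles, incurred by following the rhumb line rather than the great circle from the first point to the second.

364 nmi

Great circle: cos σ = sin φ₁ sin φ₂ + cos φ₁ cos φ₂ cos Δλ,  σ = 1.3029 rad → d_gc = 4485.9037 nmi
Rhumb line: Δψ = +1.1122, q = Δφ/Δψ = 0.6722, d_rh = R√(Δφ²+q²Δλ²) = 4849.4043 nmi
Excess = 4849.4043 − 4485.9037 = 363.5006 ≈ 364 nmi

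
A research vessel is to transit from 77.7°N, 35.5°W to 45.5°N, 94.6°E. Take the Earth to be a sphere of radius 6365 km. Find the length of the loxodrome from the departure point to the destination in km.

Δψ = ln[tan(π/4+φ₂/2)/tan(π/4+φ₁/2)] = -1.3342;  Δφ = -0.5620 rad,  Δλ = +2.2707 rad
q = Δφ/Δψ = 0.4212
d = R·√(Δφ² + q²Δλ²) = 6365·1.10938 = 7061 km

7061 km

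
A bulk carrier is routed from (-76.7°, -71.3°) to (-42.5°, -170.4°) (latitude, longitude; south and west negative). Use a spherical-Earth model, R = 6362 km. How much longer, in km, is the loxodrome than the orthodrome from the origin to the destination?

Great circle: cos σ = sin φ₁ sin φ₂ + cos φ₁ cos φ₂ cos Δλ,  σ = 0.8884 rad → d_gc = 5652.1 km
Rhumb line: Δψ = +1.3281, q = Δφ/Δψ = 0.4494, d_rh = R√(Δφ²+q²Δλ²) = 6235.2 km
Excess = 6235.2 − 5652.1 = 583.1 ≈ 583 km

583 km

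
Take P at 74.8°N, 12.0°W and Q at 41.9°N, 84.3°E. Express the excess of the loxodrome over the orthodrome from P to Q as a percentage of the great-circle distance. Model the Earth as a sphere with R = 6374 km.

9.6%

Great circle: σ = 0.8982 rad → d_gc = Rσ = 5724.8 km
Rhumb: Δφ = -0.5742, Δλ = +1.6808, Δψ = -1.2074, q = Δφ/Δψ = 0.4756 → d_rh = R√(Δφ²+q²Δλ²) = 6273.4 km
Excess = (6273.4 − 5724.8) / 5724.8 = 548.6 / 5724.8 = 9.58% ≈ 9.6%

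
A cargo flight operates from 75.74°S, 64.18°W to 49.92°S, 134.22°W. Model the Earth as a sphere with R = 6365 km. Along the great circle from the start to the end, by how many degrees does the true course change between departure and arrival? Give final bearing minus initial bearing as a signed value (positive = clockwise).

+65.2°

At departure: θ₁ = atan2(sin Δλ cos φ₂, cos φ₁ sin φ₂ − sin φ₁ cos φ₂ cos Δλ) = 272.32°
At arrival: θ₂ = atan2(sin Δλ cos φ₁, −cos φ₂ sin φ₁ + sin φ₂ cos φ₁ cos Δλ) = 337.53°
Δθ = θ₂ − θ₁ = +65.2°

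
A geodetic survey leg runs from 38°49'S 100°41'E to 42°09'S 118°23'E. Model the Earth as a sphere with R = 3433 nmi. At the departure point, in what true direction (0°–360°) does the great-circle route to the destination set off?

N = sin Δλ·cos φ₂ = +0.2254;  D = cos φ₁ sin φ₂ − sin φ₁ cos φ₂ cos Δλ = -0.0801
initial course = atan2(N, D) = 109.57°

109.6°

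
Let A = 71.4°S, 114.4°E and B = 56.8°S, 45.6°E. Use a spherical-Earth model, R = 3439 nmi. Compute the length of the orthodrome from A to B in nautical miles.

1867 nmi

cos σ = sin φ₁ sin φ₂ + cos φ₁ cos φ₂ cos Δλ
      = sin(-71.40°)sin(-56.80°) + cos(-71.40°)cos(-56.80°)cos(-68.80°) = 0.8562
σ = 31.106° → d = Rσ = 3439·0.54290 = 1867 nmi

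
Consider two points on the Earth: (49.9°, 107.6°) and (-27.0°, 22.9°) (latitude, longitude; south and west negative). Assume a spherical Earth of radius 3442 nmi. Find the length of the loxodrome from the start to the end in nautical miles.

Rhumb course C = atan2(Δλ, Δψ) with Δψ = ln[tan(π/4+φ₂/2)/tan(π/4+φ₁/2)] = -1.4977, Δλ = -1.4783 → C = 224.63°
d = R·|Δφ| / |cos C| = 3442·1.34216 / 0.71170 = 6491 nmi

6491 nmi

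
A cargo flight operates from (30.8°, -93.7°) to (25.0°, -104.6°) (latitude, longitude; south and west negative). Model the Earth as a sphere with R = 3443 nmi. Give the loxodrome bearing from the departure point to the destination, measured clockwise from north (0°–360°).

238.9°

Δψ = ln[tan(π/4+φ₂/2)/tan(π/4+φ₁/2)] = -0.1146
Δλ = -0.1902 rad (taken the short way round)
course = atan2(Δλ, Δψ) = 238.93°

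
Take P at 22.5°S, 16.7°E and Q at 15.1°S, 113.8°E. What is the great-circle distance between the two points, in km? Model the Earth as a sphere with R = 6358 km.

cos σ = sin φ₁ sin φ₂ + cos φ₁ cos φ₂ cos Δλ
      = sin(-22.50°)sin(-15.10°) + cos(-22.50°)cos(-15.10°)cos(97.10°) = -0.0106
σ = 90.605° → d = Rσ = 6358·1.58136 = 10054 km

10054 km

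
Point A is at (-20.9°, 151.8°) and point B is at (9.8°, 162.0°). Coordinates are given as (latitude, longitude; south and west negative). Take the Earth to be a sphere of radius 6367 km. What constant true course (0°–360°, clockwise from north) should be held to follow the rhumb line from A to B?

18.1°

Meridional parts: M(φ₁)=-0.3731, M(φ₂)=+0.1719 → ΔM = +0.5450;  Δλ = +0.1780 rad
tan C = Δλ / ΔM = +0.3266 → C = 18.09°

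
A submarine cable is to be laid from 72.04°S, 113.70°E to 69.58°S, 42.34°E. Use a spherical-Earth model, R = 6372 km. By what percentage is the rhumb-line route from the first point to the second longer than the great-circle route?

Great circle: σ = 0.3874 rad → d_gc = Rσ = 2468.7 km
Rhumb: Δφ = +0.0429, Δλ = -1.2455, Δψ = +0.1308, q = Δφ/Δψ = 0.3283 → d_rh = R√(Δφ²+q²Δλ²) = 2619.4 km
Excess = (2619.4 − 2468.7) / 2468.7 = 150.7 / 2468.7 = 6.10% ≈ 6.1%

6.1%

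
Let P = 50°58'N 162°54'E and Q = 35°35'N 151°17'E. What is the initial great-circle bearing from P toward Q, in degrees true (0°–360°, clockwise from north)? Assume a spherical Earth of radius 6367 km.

213.0°

θ = atan2( sin Δλ·cos φ₂ ,  cos φ₁ sin φ₂ − sin φ₁ cos φ₂ cos Δλ )
  = atan2(-0.1638, -0.2523) = 212.98°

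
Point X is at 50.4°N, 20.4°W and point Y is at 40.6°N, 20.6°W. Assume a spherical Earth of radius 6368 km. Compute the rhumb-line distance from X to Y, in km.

1089 km

Rhumb course C = atan2(Δλ, Δψ) with Δψ = ln[tan(π/4+φ₂/2)/tan(π/4+φ₁/2)] = -0.2449, Δλ = -0.0035 → C = 180.82°
d = R·|Δφ| / |cos C| = 6368·0.17104 / 0.99990 = 1089 km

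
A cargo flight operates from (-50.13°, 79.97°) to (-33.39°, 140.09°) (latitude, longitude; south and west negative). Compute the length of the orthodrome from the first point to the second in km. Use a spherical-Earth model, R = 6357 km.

Haversine: a = sin²(Δφ/2)+cos φ₁ cos φ₂ sin²(Δλ/2) = 0.15548;  σ = 2·atan2(√a,√(1−a))
σ = 46.447° → d = Rσ = 6357·0.81065 = 5153 km

5153 km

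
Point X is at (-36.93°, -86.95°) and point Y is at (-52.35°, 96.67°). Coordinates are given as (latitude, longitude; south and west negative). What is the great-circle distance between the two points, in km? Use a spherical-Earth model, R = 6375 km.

10088 km

cos σ = sin φ₁ sin φ₂ + cos φ₁ cos φ₂ cos Δλ
      = sin(-36.93°)sin(-52.35°) + cos(-36.93°)cos(-52.35°)cos(-176.38°) = -0.0116
σ = 90.664° → d = Rσ = 6375·1.58239 = 10088 km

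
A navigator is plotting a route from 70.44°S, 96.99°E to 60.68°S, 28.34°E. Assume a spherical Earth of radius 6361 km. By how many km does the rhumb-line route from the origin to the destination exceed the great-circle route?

Great circle: cos σ = sin φ₁ sin φ₂ + cos φ₁ cos φ₂ cos Δλ,  σ = 0.4923 rad → d_gc = 3131.2 km
Rhumb line: Δψ = +0.4172, q = Δφ/Δψ = 0.4083, d_rh = R√(Δφ²+q²Δλ²) = 3295.4 km
Excess = 3295.4 − 3131.2 = 164.2 ≈ 164 km

164 km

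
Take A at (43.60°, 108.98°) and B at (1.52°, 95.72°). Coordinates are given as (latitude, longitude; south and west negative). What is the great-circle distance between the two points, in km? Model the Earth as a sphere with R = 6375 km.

4863 km

Haversine: a = sin²(Δφ/2)+cos φ₁ cos φ₂ sin²(Δλ/2) = 0.13855;  σ = 2·atan2(√a,√(1−a))
σ = 43.705° → d = Rσ = 6375·0.76279 = 4863 km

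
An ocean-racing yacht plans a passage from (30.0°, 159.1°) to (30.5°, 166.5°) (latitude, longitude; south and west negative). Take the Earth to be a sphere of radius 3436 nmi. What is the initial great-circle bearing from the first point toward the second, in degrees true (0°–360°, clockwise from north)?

θ = atan2( sin Δλ·cos φ₂ ,  cos φ₁ sin φ₂ − sin φ₁ cos φ₂ cos Δλ )
  = atan2(+0.1110, +0.0123) = 83.67°

83.7°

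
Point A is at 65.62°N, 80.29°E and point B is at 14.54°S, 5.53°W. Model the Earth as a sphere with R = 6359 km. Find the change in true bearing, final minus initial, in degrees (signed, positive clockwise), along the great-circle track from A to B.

Initial bearing θ₁ = atan2(sin Δλ cos φ₂, cos φ₁ sin φ₂ − sin φ₁ cos φ₂ cos Δλ) = 260.13°
Final bearing θ₂ = (initial bearing from the destination back to the start) + 180° = 204.84°
Δθ = θ₂ − θ₁ = -55.3°

-55.3°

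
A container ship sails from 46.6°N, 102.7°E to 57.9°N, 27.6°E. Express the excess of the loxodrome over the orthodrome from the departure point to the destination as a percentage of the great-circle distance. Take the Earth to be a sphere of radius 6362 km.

4.9%

Great circle: σ = 0.7822 rad → d_gc = Rσ = 4976.2 km
Rhumb: Δφ = +0.1972, Δλ = -1.3107, Δψ = +0.3244, q = Δφ/Δψ = 0.6079 → d_rh = R√(Δφ²+q²Δλ²) = 5222.1 km
Excess = (5222.1 − 4976.2) / 4976.2 = 245.9 / 4976.2 = 4.94% ≈ 4.9%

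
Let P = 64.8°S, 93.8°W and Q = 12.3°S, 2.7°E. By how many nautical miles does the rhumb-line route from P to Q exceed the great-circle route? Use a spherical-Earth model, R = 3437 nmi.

304 nmi

Great circle: cos σ = sin φ₁ sin φ₂ + cos φ₁ cos φ₂ cos Δλ,  σ = 1.4246 rad → d_gc = 4896.4 nmi
Rhumb line: Δψ = +1.2819, q = Δφ/Δψ = 0.7148, d_rh = R√(Δφ²+q²Δλ²) = 5200.0 nmi
Excess = 5200.0 − 4896.4 = 303.6 ≈ 304 nmi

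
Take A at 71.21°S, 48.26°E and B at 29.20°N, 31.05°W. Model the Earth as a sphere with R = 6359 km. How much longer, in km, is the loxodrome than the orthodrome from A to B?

286 km

Great circle: cos σ = sin φ₁ sin φ₂ + cos φ₁ cos φ₂ cos Δλ,  σ = 1.9929 rad → d_gc = 12673.0 km
Rhumb line: Δψ = +2.3323, q = Δφ/Δψ = 0.7514, d_rh = R√(Δφ²+q²Δλ²) = 12959.0 km
Excess = 12959.0 − 12673.0 = 286.0 ≈ 286 km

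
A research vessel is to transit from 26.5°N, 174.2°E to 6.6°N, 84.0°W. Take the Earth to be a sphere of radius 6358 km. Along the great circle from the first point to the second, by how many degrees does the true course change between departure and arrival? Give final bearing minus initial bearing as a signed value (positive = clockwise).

+39.2°

At departure: θ₁ = atan2(sin Δλ cos φ₂, cos φ₁ sin φ₂ − sin φ₁ cos φ₂ cos Δλ) = 78.75°
At arrival: θ₂ = atan2(sin Δλ cos φ₁, −cos φ₂ sin φ₁ + sin φ₂ cos φ₁ cos Δλ) = 117.92°
Δθ = θ₂ − θ₁ = +39.2°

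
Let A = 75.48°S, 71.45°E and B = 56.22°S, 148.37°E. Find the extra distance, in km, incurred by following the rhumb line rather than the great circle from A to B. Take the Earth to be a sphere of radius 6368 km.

Great circle: cos σ = sin φ₁ sin φ₂ + cos φ₁ cos φ₂ cos Δλ,  σ = 0.5805 rad → d_gc = 3696.7 km
Rhumb line: Δψ = +0.8685, q = Δφ/Δψ = 0.3870, d_rh = R√(Δφ²+q²Δλ²) = 3940.8 km
Excess = 3940.8 − 3696.7 = 244.1 ≈ 244 km

244 km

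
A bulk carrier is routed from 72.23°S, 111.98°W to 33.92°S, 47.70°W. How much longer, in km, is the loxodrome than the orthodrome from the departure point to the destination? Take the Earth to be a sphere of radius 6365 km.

Great circle: cos σ = sin φ₁ sin φ₂ + cos φ₁ cos φ₂ cos Δλ,  σ = 0.8746 rad → d_gc = 5566.714 km
Rhumb line: Δψ = +1.2258, q = Δφ/Δψ = 0.5455, d_rh = R√(Δφ²+q²Δλ²) = 5769.206 km
Excess = 5769.206 − 5566.714 = 202.492 ≈ 202 km

202 km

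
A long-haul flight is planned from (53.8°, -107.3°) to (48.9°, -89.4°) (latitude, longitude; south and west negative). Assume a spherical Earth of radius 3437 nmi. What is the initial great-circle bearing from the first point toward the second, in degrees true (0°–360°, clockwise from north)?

106.5°

N = sin Δλ·cos φ₂ = +0.2020;  D = cos φ₁ sin φ₂ − sin φ₁ cos φ₂ cos Δλ = -0.0597
initial course = atan2(N, D) = 106.47°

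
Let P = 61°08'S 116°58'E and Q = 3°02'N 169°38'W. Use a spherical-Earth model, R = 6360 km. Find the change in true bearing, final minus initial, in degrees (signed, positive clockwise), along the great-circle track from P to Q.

-46.3°

Initial bearing θ₁ = atan2(sin Δλ cos φ₂, cos φ₁ sin φ₂ − sin φ₁ cos φ₂ cos Δλ) = 73.95°
Final bearing θ₂ = (initial bearing from the destination back to the start) + 180° = 27.68°
Δθ = θ₂ − θ₁ = -46.3°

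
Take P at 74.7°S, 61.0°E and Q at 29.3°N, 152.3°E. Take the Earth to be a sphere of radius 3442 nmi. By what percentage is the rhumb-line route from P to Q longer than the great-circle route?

Great circle: σ = 2.0683 rad → d_gc = Rσ = 7119.2 nmi
Rhumb: Δφ = +1.8151, Δλ = +1.5935, Δψ = +2.5428, q = Δφ/Δψ = 0.7138 → d_rh = R√(Δφ²+q²Δλ²) = 7373.1 nmi
Excess = (7373.1 − 7119.2) / 7119.2 = 253.9 / 7119.2 = 3.57% ≈ 3.6%

3.6%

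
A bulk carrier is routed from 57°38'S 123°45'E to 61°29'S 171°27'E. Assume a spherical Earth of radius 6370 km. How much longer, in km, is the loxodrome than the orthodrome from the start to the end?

59 km

Great circle: cos σ = sin φ₁ sin φ₂ + cos φ₁ cos φ₂ cos Δλ,  σ = 0.4173 rad → d_gc = 2658.4 km
Rhumb line: Δψ = -0.1328, q = Δφ/Δψ = 0.5060, d_rh = R√(Δφ²+q²Δλ²) = 2717.4 km
Excess = 2717.4 − 2658.4 = 59.0 ≈ 59 km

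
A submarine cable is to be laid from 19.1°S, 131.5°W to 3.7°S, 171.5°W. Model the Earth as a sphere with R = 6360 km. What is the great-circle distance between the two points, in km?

4659 km

Haversine: a = sin²(Δφ/2)+cos φ₁ cos φ₂ sin²(Δλ/2) = 0.12826;  σ = 2·atan2(√a,√(1−a))
σ = 41.971° → d = Rσ = 6360·0.73254 = 4659 km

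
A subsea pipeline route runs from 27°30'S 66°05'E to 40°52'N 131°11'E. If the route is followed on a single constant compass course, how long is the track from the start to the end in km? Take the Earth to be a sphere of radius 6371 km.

10157 km

Rhumb course C = atan2(Δλ, Δψ) with Δψ = ln[tan(π/4+φ₂/2)/tan(π/4+φ₁/2)] = +1.2823, Δλ = +1.1362 → C = 41.54°
d = R·|Δφ| / |cos C| = 6371·1.19322 / 0.74846 = 10157 km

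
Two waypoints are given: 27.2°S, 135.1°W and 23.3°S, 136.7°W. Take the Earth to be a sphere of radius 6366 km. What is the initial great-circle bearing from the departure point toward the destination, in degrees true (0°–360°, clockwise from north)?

339.3°

θ = atan2( sin Δλ·cos φ₂ ,  cos φ₁ sin φ₂ − sin φ₁ cos φ₂ cos Δλ )
  = atan2(-0.0256, +0.0679) = 339.30°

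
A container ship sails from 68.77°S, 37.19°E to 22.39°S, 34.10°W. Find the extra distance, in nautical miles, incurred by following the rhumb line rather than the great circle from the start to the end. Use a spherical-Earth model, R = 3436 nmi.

144 nmi

Great circle: cos σ = sin φ₁ sin φ₂ + cos φ₁ cos φ₂ cos Δλ,  σ = 1.0900 rad → d_gc = 3745.3 nmi
Rhumb line: Δψ = +1.2733, q = Δφ/Δψ = 0.6357, d_rh = R√(Δφ²+q²Δλ²) = 3888.9 nmi
Excess = 3888.9 − 3745.3 = 143.6 ≈ 144 nmi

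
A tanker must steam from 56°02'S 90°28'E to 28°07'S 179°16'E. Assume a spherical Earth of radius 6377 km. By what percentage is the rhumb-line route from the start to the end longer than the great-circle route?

5.5%

Great circle: σ = 1.1580 rad → d_gc = Rσ = 7384.6 km
Rhumb: Δφ = +0.4872, Δλ = +1.5499, Δψ = +0.6744, q = Δφ/Δψ = 0.7225 → d_rh = R√(Δφ²+q²Δλ²) = 7787.3 km
Excess = (7787.3 − 7384.6) / 7384.6 = 402.7 / 7384.6 = 5.453% ≈ 5.5%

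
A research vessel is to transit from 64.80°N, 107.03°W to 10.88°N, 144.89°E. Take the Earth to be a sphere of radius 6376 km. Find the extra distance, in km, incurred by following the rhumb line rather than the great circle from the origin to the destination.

781 km

Great circle: cos σ = sin φ₁ sin φ₂ + cos φ₁ cos φ₂ cos Δλ,  σ = 1.5298 rad → d_gc = 9753.7 km
Rhumb line: Δψ = -1.3072, q = Δφ/Δψ = 0.7199, d_rh = R√(Δφ²+q²Δλ²) = 10534.7 km
Excess = 10534.7 − 9753.7 = 781.0 ≈ 781 km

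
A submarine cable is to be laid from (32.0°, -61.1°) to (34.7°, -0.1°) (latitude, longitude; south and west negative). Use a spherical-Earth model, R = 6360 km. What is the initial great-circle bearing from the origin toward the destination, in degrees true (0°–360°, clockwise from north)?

69.3°

N = sin Δλ·cos φ₂ = +0.7191;  D = cos φ₁ sin φ₂ − sin φ₁ cos φ₂ cos Δλ = +0.2716
initial course = atan2(N, D) = 69.31°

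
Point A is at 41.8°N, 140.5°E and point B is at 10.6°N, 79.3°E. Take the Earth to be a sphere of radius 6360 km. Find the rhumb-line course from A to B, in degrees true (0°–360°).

Meridional parts: M(φ₁)=+0.8045, M(φ₂)=+0.1861 → ΔM = -0.6184;  Δλ = -1.0681 rad
tan C = Δλ / ΔM = +1.7272 → C = 239.93°

239.9°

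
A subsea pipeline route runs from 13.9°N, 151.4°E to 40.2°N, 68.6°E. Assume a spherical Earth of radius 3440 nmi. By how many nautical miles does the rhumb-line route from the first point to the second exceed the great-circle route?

103 nmi

Great circle: cos σ = sin φ₁ sin φ₂ + cos φ₁ cos φ₂ cos Δλ,  σ = 1.3202 rad → d_gc = 4541.5 nmi
Rhumb line: Δψ = +0.5225, q = Δφ/Δψ = 0.8786, d_rh = R√(Δφ²+q²Δλ²) = 4644.3 nmi
Excess = 4644.3 − 4541.5 = 102.8 ≈ 103 nmi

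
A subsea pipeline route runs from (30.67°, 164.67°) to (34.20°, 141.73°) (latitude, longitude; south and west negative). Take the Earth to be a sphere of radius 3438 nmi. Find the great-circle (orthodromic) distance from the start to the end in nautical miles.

Haversine: a = sin²(Δφ/2)+cos φ₁ cos φ₂ sin²(Δλ/2) = 0.02908;  σ = 2·atan2(√a,√(1−a))
σ = 19.637° → d = Rσ = 3438·0.34273 = 1178 nmi

1178 nmi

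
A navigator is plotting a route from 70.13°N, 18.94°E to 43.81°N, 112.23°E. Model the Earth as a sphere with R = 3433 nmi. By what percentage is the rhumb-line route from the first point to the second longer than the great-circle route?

8.8%

Great circle: σ = 0.8802 rad → d_gc = Rσ = 3021.8 nmi
Rhumb: Δφ = -0.4594, Δλ = +1.6282, Δψ = -0.8898, q = Δφ/Δψ = 0.5163 → d_rh = R√(Δφ²+q²Δλ²) = 3288.6 nmi
Excess = (3288.6 − 3021.8) / 3021.8 = 266.8 / 3021.8 = 8.83% ≈ 8.8%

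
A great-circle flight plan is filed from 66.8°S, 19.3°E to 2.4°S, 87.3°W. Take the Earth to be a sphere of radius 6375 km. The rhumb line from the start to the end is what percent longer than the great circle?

Great circle: σ = 1.6448 rad → d_gc = Rσ = 10485.7 km
Rhumb: Δφ = +1.1240, Δλ = -1.8605, Δψ = +1.5415, q = Δφ/Δψ = 0.7291 → d_rh = R√(Δφ²+q²Δλ²) = 11231.0 km
Excess = (11231.0 − 10485.7) / 10485.7 = 745.3 / 10485.7 = 7.11% ≈ 7.1%

7.1%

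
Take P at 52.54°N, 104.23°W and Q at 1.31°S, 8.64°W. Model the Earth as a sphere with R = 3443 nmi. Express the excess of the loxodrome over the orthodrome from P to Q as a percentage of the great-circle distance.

3.3%

Great circle: σ = 1.6483 rad → d_gc = Rσ = 5674.9 nmi
Rhumb: Δφ = -0.9399, Δλ = +1.6684, Δψ = -1.1044, q = Δφ/Δψ = 0.8510 → d_rh = R√(Δφ²+q²Δλ²) = 5862.3 nmi
Excess = (5862.3 − 5674.9) / 5674.9 = 187.4 / 5674.9 = 3.30% ≈ 3.3%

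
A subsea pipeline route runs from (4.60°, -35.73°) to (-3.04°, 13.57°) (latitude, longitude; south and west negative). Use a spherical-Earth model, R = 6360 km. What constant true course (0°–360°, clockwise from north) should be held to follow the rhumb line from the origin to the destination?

98.8°

Δψ = ln[tan(π/4+φ₂/2)/tan(π/4+φ₁/2)] = -0.1335
Δλ = +0.8604 rad (taken the short way round)
course = atan2(Δλ, Δψ) = 98.82°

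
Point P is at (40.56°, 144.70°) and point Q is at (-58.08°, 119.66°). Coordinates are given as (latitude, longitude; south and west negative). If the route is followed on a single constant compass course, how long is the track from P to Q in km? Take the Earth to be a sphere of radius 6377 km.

Δψ = ln[tan(π/4+φ₂/2)/tan(π/4+φ₁/2)] = -2.0275;  Δφ = -1.7216 rad,  Δλ = -0.4370 rad
q = Δφ/Δψ = 0.8491
d = R·√(Δφ² + q²Δλ²) = 6377·1.76113 = 11231 km

11231 km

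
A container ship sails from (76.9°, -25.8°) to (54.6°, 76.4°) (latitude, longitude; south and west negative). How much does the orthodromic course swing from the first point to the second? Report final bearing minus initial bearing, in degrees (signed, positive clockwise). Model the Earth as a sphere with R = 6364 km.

+98.1°

At departure: θ₁ = atan2(sin Δλ cos φ₂, cos φ₁ sin φ₂ − sin φ₁ cos φ₂ cos Δλ) = 61.77°
At arrival: θ₂ = atan2(sin Δλ cos φ₁, −cos φ₂ sin φ₁ + sin φ₂ cos φ₁ cos Δλ) = 159.84°
Δθ = θ₂ − θ₁ = +98.1°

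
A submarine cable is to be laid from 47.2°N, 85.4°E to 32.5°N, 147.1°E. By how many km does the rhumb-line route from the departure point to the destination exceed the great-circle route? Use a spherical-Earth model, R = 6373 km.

117 km

Great circle: cos σ = sin φ₁ sin φ₂ + cos φ₁ cos φ₂ cos Δλ,  σ = 0.8421 rad → d_gc = 5366.7 km
Rhumb line: Δψ = -0.3364, q = Δφ/Δψ = 0.7627, d_rh = R√(Δφ²+q²Δλ²) = 5483.5 km
Excess = 5483.5 − 5366.7 = 116.8 ≈ 117 km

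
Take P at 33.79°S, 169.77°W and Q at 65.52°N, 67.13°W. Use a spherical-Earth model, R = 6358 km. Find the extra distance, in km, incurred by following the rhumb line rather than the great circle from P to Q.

397 km

Great circle: cos σ = sin φ₁ sin φ₂ + cos φ₁ cos φ₂ cos Δλ,  σ = 2.1914 rad → d_gc = 13932.8 km
Rhumb line: Δψ = +2.1554, q = Δφ/Δψ = 0.8042, d_rh = R√(Δφ²+q²Δλ²) = 14329.6 km
Excess = 14329.6 − 13932.8 = 396.8 ≈ 397 km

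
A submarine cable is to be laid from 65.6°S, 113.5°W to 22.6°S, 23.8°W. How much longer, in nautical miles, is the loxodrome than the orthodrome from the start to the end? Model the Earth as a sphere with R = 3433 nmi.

254 nmi

Great circle: cos σ = sin φ₁ sin φ₂ + cos φ₁ cos φ₂ cos Δλ,  σ = 1.2111 rad → d_gc = 4157.8 nmi
Rhumb line: Δψ = +1.1264, q = Δφ/Δψ = 0.6663, d_rh = R√(Δφ²+q²Δλ²) = 4411.4 nmi
Excess = 4411.4 − 4157.8 = 253.6 ≈ 254 nmi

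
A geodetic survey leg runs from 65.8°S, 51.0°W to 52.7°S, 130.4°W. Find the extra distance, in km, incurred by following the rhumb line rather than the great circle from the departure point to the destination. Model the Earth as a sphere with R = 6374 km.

Great circle: cos σ = sin φ₁ sin φ₂ + cos φ₁ cos φ₂ cos Δλ,  σ = 0.6900 rad → d_gc = 4397.9 km
Rhumb line: Δψ = +0.4538, q = Δφ/Δψ = 0.5038, d_rh = R√(Δφ²+q²Δλ²) = 4682.6 km
Excess = 4682.6 − 4397.9 = 284.7 ≈ 285 km

285 km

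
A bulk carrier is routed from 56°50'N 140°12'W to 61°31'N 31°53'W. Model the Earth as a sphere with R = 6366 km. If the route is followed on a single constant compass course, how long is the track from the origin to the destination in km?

6177 km

Rhumb course C = atan2(Δλ, Δψ) with Δψ = ln[tan(π/4+φ₂/2)/tan(π/4+φ₁/2)] = +0.1598, Δλ = +1.8905 → C = 85.17°
d = R·|Δφ| / |cos C| = 6366·0.08174 / 0.08423 = 6177 km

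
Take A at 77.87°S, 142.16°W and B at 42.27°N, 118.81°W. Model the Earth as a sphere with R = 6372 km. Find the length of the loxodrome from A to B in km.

13479 km

Δψ = ln[tan(π/4+φ₂/2)/tan(π/4+φ₁/2)] = +3.0575;  Δφ = +2.0968 rad,  Δλ = +0.4075 rad
q = Δφ/Δψ = 0.6858
d = R·√(Δφ² + q²Δλ²) = 6372·2.11538 = 13479 km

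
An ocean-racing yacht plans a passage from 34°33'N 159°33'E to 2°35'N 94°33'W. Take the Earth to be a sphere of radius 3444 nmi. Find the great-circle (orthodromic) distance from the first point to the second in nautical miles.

6103 nmi

cos σ = sin φ₁ sin φ₂ + cos φ₁ cos φ₂ cos Δλ
      = sin(34.55°)sin(2.58°) + cos(34.55°)cos(2.58°)cos(105.90°) = -0.1999
σ = 101.528° → d = Rσ = 3444·1.77200 = 6103 nmi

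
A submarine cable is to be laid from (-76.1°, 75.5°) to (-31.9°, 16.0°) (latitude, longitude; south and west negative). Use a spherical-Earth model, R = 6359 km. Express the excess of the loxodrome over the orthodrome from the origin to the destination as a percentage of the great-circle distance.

3.1%

Great circle: σ = 0.9065 rad → d_gc = Rσ = 5764.7 km
Rhumb: Δφ = +0.7714, Δλ = -1.0385, Δψ = +1.5166, q = Δφ/Δψ = 0.5087 → d_rh = R√(Δφ²+q²Δλ²) = 5945.4 km
Excess = (5945.4 − 5764.7) / 5764.7 = 180.7 / 5764.7 = 3.13% ≈ 3.1%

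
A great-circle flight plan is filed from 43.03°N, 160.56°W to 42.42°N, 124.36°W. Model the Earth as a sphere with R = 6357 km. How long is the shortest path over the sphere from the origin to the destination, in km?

2928 km

cos σ = sin φ₁ sin φ₂ + cos φ₁ cos φ₂ cos Δλ
      = sin(43.03°)sin(42.42°) + cos(43.03°)cos(42.42°)cos(36.20°) = 0.8958
σ = 26.392° → d = Rσ = 6357·0.46063 = 2928 km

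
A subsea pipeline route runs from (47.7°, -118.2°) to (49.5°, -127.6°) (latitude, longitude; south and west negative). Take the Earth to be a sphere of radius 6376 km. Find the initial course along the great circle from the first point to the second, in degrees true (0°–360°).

289.6°

θ = atan2( sin Δλ·cos φ₂ ,  cos φ₁ sin φ₂ − sin φ₁ cos φ₂ cos Δλ )
  = atan2(-0.1061, +0.0379) = 289.64°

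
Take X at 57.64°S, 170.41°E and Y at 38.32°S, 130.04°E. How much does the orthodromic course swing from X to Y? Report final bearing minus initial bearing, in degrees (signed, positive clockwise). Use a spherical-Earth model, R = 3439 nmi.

+31.0°

Initial bearing θ₁ = atan2(sin Δλ cos φ₂, cos φ₁ sin φ₂ − sin φ₁ cos φ₂ cos Δλ) = 288.80°
Final bearing θ₂ = (initial bearing from the destination back to the start) + 180° = 319.77°
Δθ = θ₂ − θ₁ = +31.0°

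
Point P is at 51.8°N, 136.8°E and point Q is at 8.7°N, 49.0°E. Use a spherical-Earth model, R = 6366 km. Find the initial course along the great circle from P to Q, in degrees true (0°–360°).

273.7°

θ = atan2( sin Δλ·cos φ₂ ,  cos φ₁ sin φ₂ − sin φ₁ cos φ₂ cos Δλ )
  = atan2(-0.9878, +0.0637) = 273.69°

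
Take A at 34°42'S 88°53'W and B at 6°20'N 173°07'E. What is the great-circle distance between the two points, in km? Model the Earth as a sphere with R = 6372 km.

11140 km

Haversine: a = sin²(Δφ/2)+cos φ₁ cos φ₂ sin²(Δλ/2) = 0.58826;  σ = 2·atan2(√a,√(1−a))
σ = 100.167° → d = Rσ = 6372·1.74825 = 11140 km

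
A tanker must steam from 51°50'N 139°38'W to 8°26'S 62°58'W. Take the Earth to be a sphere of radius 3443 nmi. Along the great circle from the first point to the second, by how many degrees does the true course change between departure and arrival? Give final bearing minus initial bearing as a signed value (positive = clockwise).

+37.4°

Initial bearing θ₁ = atan2(sin Δλ cos φ₂, cos φ₁ sin φ₂ − sin φ₁ cos φ₂ cos Δλ) = 105.67°
Final bearing θ₂ = (initial bearing from the destination back to the start) + 180° = 143.02°
Δθ = θ₂ − θ₁ = +37.4°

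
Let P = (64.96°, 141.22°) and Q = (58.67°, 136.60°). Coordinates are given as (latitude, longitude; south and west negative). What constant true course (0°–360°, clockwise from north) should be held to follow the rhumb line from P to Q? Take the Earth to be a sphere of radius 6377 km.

Δψ = ln[tan(π/4+φ₂/2)/tan(π/4+φ₁/2)] = -0.2334
Δλ = -0.0806 rad (taken the short way round)
course = atan2(Δλ, Δψ) = 199.06°

199.1°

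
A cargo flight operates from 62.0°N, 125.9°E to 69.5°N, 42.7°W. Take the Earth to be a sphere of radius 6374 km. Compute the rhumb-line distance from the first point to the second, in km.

Δψ = ln[tan(π/4+φ₂/2)/tan(π/4+φ₁/2)] = +0.3212;  Δφ = +0.1309 rad,  Δλ = -2.9426 rad
q = Δφ/Δψ = 0.4075
d = R·√(Δφ² + q²Δλ²) = 6374·1.20629 = 7689 km

7689 km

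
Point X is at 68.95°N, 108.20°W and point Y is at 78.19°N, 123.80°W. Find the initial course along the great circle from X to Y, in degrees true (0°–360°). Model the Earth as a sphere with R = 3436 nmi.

341.8°

θ = atan2( sin Δλ·cos φ₂ ,  cos φ₁ sin φ₂ − sin φ₁ cos φ₂ cos Δλ )
  = atan2(-0.0550, +0.1676) = 341.82°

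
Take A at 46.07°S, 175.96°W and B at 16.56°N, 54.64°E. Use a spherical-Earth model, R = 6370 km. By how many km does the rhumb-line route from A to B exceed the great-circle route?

Great circle: cos σ = sin φ₁ sin φ₂ + cos φ₁ cos φ₂ cos Δλ,  σ = 2.2490 rad → d_gc = 14325.9 km
Rhumb line: Δψ = +1.2012, q = Δφ/Δψ = 0.9100, d_rh = R√(Δφ²+q²Δλ²) = 14828.5 km
Excess = 14828.5 − 14325.9 = 502.6 ≈ 503 km

503 km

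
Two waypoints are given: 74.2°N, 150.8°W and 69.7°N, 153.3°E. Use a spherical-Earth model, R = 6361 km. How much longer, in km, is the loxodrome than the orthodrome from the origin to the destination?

Great circle: cos σ = sin φ₁ sin φ₂ + cos φ₁ cos φ₂ cos Δλ,  σ = 0.2997 rad → d_gc = 1906.6 km
Rhumb line: Δψ = -0.2548, q = Δφ/Δψ = 0.3083, d_rh = R√(Δφ²+q²Δλ²) = 1977.2 km
Excess = 1977.2 − 1906.6 = 70.6 ≈ 71 km

71 km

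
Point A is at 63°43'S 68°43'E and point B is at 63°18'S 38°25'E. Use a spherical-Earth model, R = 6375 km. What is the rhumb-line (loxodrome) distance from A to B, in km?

Δψ = ln[tan(π/4+φ₂/2)/tan(π/4+φ₁/2)] = +0.0163;  Δφ = +0.0073 rad,  Δλ = -0.5288 rad
q = Δφ/Δψ = 0.4461
d = R·√(Δφ² + q²Δλ²) = 6375·0.23600 = 1505 km

1505 km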